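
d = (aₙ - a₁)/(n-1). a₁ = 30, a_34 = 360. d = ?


d = (aₙ - a₁)/(n-1)
= (360 - 30)/(34-1)
= 330/33 = 10

d = 10


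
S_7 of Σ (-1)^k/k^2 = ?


S = -1 + 1/4 - 1/9 + 1/16 - 1/25 + 1/36 - 1/49
= -0.8312
(Full series converges to -π²/12 ≈ -0.8225)

S_7 = -0.8312


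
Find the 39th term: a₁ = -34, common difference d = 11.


aₙ = a₁ + (n-1)d
= -34 + (39-1)×11
= -34 + 418
= 384

a_39 = 384


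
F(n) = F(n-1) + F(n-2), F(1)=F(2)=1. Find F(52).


Fibonacci sequence: 1, 1, 2, 3, 5, 8, 13, 21, 34, 55, 89, ...
F(52) = 32951280099

F(52) = 32951280099


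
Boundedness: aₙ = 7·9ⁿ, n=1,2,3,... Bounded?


aₙ = 7·9ⁿ → as n→∞, aₙ→∞ (since base 9 > 1)
No finite upper bound exists
The sequence is UNBOUNDED

Unbounded (aₙ → ∞ as n → ∞)


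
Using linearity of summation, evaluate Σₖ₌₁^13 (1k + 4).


Σ(1k+4) = 1·Σk + 4·n
= 1·91 + 4·13
= 91 + 52 = 143

Σ = 143


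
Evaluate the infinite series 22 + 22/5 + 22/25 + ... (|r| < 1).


S∞ = a₁/(1-r) = 22/(1 - 1/5)
= 22/(4/5)
= 55/2

S∞ = 55/2


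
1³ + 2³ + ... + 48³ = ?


n(n+1)/2 = 48×49/2 = 1176
Σk³ = 1176² = 1382976

Σk³ = 1382976


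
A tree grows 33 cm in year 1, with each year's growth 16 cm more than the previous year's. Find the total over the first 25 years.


aₙ = 33 + (25-1)×16 = 417
Sₙ = n(a₁+aₙ)/2 = 25×(33+417)/2
= 25×450/2 = 5625

S_25 = 5625


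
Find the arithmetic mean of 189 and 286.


AM = (189 + 286)/2 = 475/2 = 237.5

AM = 237.5


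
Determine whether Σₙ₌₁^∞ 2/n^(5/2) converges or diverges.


p-series test: Σ c/n^p converges if p > 1, diverges if p ≤ 1 (constant c > 0 doesn't affect convergence).
p = 5/2
5/2 > 1 → CONVERGES

Converges (p = 5/2 > 1)


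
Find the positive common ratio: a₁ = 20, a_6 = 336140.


r^(n-1) = aₙ/a₁
r^5 = 336140/20 = 16807
r = 16807^(1/5)
= 7

r = 7


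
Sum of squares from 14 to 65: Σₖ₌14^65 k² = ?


Σₖ₌14^65 k² = Σₖ₌₁^65 k² − Σₖ₌₁^13 k²
= 65·66·131/6 − 13·14·27/6
= 93665 − 819 = 92846

Σk² = 92846


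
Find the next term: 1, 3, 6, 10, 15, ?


Pattern: triangular numbers: n(n+1)/2
Terms: 1, 3, 6, 10, 15
Next term = 21

Next term = 21


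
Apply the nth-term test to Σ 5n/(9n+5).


lim(n→∞) 5n/(9n+5) = 5/9 = 5/9  (divide numerator and denominator by n)
lim aₙ = 5/9 ≠ 0 → series DIVERGES

Diverges (lim aₙ = 5/9 ≠ 0)


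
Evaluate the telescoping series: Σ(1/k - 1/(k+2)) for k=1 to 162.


Telescoping with gap 2: two head and two tail terms survive.
= (1 + 1/2) - (1/163 + 1/164)
= 3/2 - 1/163 - 1/164 = 39771/26732

Sum = 39771/26732


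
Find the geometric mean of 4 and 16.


GM = √(4×16) = √64 = 8

GM = 8


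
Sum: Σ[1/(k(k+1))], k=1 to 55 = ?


1/(k(k+1)) = 1/k - 1/(k+1) (partial fractions)
Telescoping: Σ = 1 - 1/56 = 55/56

Sum = 55/56


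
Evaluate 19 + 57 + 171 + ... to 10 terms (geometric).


Sₙ = 19×(3^10 - 1)/(3 - 1)
= 19×(59049 - 1)/2
= 19×59048/2
= 560956

S_10 = 560956


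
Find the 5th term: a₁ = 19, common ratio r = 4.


aₙ = a₁·r^(n-1)
= 19×4^4
= 19×256
= 4864

a_5 = 4864


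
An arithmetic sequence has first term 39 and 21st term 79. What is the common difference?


d = (aₙ - a₁)/(n-1)
= (79 - 39)/(21-1)
= 40/20 = 2

d = 2


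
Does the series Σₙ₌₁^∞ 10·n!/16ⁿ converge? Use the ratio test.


aₙ = 10·n!/16^n
a_{n+1}/aₙ = (n+1)!/16^(n+1) × 16^n/n!  (constant 10 cancels)
= (n+1)/16
L = lim(n→∞) (n+1)/16 = ∞
L > 1 → series DIVERGES

Diverges (ratio test: L = ∞ > 1)


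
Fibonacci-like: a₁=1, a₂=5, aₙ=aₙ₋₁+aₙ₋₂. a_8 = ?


Computing iteratively: 1, 5, 6, 11, 17, 28, 45, 73
a_8 = 73

a_8 = 73


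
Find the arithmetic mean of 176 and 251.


AM = (176 + 251)/2 = 427/2 = 213.5

AM = 213.5


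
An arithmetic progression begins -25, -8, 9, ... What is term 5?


aₙ = a₁ + (n-1)d
= -25 + (5-1)×17
= -25 + 68
= 43

a_5 = 43


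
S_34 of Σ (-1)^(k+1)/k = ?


S = 1 - 1/2 + 1/3 - 1/4 + 1/5 - 1/6 + 1/7 - 1/8 ± ...
= 0.6787
(Full series converges to +ln(2) ≈ +0.6931)

S_34 = 0.6787


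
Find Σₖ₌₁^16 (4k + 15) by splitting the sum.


Σ(4k+15) = 4·Σk + 15·n
= 4·136 + 15·16
= 544 + 240 = 784

Σ = 784


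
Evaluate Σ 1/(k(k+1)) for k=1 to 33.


1/(k(k+1)) = 1/k - 1/(k+1) (partial fractions)
Telescoping: Σ = 1 - 1/34 = 33/34

Sum = 33/34


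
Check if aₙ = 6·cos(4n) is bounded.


For all n, -1 ≤ cos(4n) ≤ 1, so -6 ≤ 6·cos(4n) ≤ 6
Lower bound: -6, Upper bound: 6
The sequence IS bounded

Bounded (-6 ≤ aₙ ≤ 6)


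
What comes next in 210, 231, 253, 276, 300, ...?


Pattern: triangular numbers: n(n+1)/2
Terms: 210, 231, 253, 276, 300
Next term = 325

Next term = 325


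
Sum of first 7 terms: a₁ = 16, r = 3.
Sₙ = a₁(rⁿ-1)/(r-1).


Sₙ = 16×(3^7 - 1)/(3 - 1)
= 16×(2187 - 1)/2
= 16×2186/2
= 17488

S_7 = 17488


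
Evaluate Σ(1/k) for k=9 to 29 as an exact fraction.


Σₖ₌9^29 1/k = 1/9 + 1/10 + 1/11 + ... + 1/29
= 2896913806777/2329089562800
≈ 1.2438

Sum = 2896913806777/2329089562800 ≈ 1.2438


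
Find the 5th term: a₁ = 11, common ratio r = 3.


aₙ = a₁·r^(n-1)
= 11×3^4
= 11×81
= 891

a_5 = 891


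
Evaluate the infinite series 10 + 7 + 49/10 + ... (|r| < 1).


S∞ = a₁/(1-r) = 10/(1 - 7/10)
= 10/(3/10)
= 100/3

S∞ = 100/3


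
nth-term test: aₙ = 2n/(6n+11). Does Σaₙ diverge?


lim(n→∞) 2n/(6n+11) = 2/6 = 1/3  (divide numerator and denominator by n)
lim aₙ = 1/3 ≠ 0 → series DIVERGES

Diverges (lim aₙ = 1/3 ≠ 0)


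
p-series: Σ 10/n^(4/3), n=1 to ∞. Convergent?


p-series test: Σ c/n^p converges if p > 1, diverges if p ≤ 1 (constant c > 0 doesn't affect convergence).
p = 4/3
4/3 > 1 → CONVERGES

Converges (p = 4/3 > 1)


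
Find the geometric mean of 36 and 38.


GM = √(36×38) = √1368 = 36.9865

GM = 36.9865


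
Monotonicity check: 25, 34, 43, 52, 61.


Differences: 9, 9, 9, 9
All differences > 0 → strictly INCREASING

Monotonically increasing


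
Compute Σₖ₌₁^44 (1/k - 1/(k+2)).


Telescoping with gap 2: two head and two tail terms survive.
= (1 + 1/2) - (1/45 + 1/46)
= 3/2 - 1/45 - 1/46 = 1507/1035

Sum = 1507/1035


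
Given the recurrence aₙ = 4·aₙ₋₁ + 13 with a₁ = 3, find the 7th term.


Computing step by step:
a_1 = 3
a_2 = 25
a_3 = 113
a_4 = 465
a_5 = 1873
a_6 = 7505
a_7 = 30033


a_7 = 30033


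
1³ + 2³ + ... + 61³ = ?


n(n+1)/2 = 61×62/2 = 1891
Σk³ = 1891² = 3575881

Σk³ = 3575881


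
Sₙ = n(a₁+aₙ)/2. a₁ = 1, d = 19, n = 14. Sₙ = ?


aₙ = 1 + (14-1)×19 = 248
Sₙ = n(a₁+aₙ)/2 = 14×(1+248)/2
= 14×249/2 = 1743

S_14 = 1743


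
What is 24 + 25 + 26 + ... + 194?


Σₖ₌24^194 k = Σₖ₌₁^194 k − Σₖ₌₁^23 k
= 194·195/2 − 23·24/2
= 18915 − 276 = 18639

Σk = 18639


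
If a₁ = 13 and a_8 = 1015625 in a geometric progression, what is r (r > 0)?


r^(n-1) = aₙ/a₁
r^7 = 1015625/13 = 78125
r = 78125^(1/7)
= 5

r = 5


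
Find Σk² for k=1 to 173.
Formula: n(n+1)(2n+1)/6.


n = 173
n(n+1)(2n+1)/6 = 173×174×347/6
= 10445394/6 = 1740899

Σk² = 1740899


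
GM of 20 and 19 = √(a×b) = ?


GM = √(20×19) = √380 = 19.4936

GM = 19.4936


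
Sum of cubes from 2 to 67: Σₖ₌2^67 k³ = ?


Σₖ₌2^67 k³ = [67·68/2]² − [1·2/2]²
= 5189284 − 1 = 5189283

Σk³ = 5189283


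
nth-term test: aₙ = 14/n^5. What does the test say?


lim(n→∞) 14/n^5 = 0
lim aₙ = 0 → nth-term test is INCONCLUSIVE
(Need other tests; this is actually a convergent p-series with p=5 > 1)

Inconclusive (lim aₙ = 0; need another test)


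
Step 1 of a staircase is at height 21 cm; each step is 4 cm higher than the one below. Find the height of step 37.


aₙ = a₁ + (n-1)d
= 21 + (37-1)×4
= 21 + 144
= 165

a_37 = 165


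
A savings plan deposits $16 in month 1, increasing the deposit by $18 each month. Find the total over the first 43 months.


aₙ = 16 + (43-1)×18 = 772
Sₙ = n(a₁+aₙ)/2 = 43×(16+772)/2
= 43×788/2 = 16942

S_43 = 16942


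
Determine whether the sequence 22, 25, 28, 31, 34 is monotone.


Differences: 3, 3, 3, 3
All differences > 0 → strictly INCREASING

Monotonically increasing


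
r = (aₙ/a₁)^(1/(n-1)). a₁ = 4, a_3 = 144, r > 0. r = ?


r^(n-1) = aₙ/a₁
r^2 = 144/4 = 36
r = 36^(1/2)
= ±6; taking r > 0 gives r = 6

r = 6


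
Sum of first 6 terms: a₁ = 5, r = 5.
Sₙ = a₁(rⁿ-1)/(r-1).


Sₙ = 5×(5^6 - 1)/(5 - 1)
= 5×(15625 - 1)/4
= 5×15624/4
= 19530

S_6 = 19530


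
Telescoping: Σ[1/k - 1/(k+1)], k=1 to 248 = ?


Telescoping: adjacent terms cancel.
= 1/1 - 1/249
= 1 - 1/249 = 248/249

Sum = 248/249


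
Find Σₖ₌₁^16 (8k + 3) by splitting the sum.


Σ(8k+3) = 8·Σk + 3·n
= 8·136 + 3·16
= 1088 + 48 = 1136

Σ = 1136


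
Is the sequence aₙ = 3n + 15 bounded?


aₙ = 3n + 15 → as n→∞, aₙ→∞
No finite upper bound exists
The sequence is UNBOUNDED

Unbounded (aₙ → ∞ as n → ∞)


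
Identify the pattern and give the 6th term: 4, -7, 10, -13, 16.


Pattern: alternating sign, magnitude arithmetic (d=3)
Terms: 4, -7, 10, -13, 16
Next term = -19

Next term = -19


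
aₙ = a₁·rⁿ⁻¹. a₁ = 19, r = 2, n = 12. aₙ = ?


aₙ = a₁·r^(n-1)
= 19×2^11
= 19×2048
= 38912

a_12 = 38912


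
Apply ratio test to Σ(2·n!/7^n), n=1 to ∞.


aₙ = 2·n!/7^n
a_{n+1}/aₙ = (n+1)!/7^(n+1) × 7^n/n!  (constant 2 cancels)
= (n+1)/7
L = lim(n→∞) (n+1)/7 = ∞
L > 1 → series DIVERGES

Diverges (ratio test: L = ∞ > 1)


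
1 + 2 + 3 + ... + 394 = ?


n(n+1)/2 = 394×395/2 = 155630/2 = 77815

Σk = 77815


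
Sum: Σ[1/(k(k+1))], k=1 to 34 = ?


1/(k(k+1)) = 1/k - 1/(k+1) (partial fractions)
Telescoping: Σ = 1 - 1/35 = 34/35

Sum = 34/35


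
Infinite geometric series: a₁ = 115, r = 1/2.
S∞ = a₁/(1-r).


S∞ = a₁/(1-r) = 115/(1 - 1/2)
= 115/(1/2)
= 230

S∞ = 230


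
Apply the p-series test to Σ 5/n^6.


p-series test: Σ c/n^p converges if p > 1, diverges if p ≤ 1 (constant c > 0 doesn't affect convergence).
p = 6
6 > 1 → CONVERGES

Converges (p = 6 > 1)


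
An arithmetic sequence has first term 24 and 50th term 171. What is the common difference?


d = (aₙ - a₁)/(n-1)
= (171 - 24)/(50-1)
= 147/49 = 3

d = 3


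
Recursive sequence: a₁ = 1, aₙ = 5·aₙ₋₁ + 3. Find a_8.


Computing step by step:
a_1 = 1
a_2 = 8
a_3 = 43
a_4 = 218
a_5 = 1093
a_6 = 5468
a_7 = 27343
a_8 = 136718


a_8 = 136718


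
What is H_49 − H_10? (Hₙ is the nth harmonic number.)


Σₖ₌11^49 1/k = 1/11 + 1/12 + 1/13 + ... + 1/49
= 4804253716567824832211/3099044504245996706400
≈ 1.5502

Sum = 4804253716567824832211/3099044504245996706400 ≈ 1.5502


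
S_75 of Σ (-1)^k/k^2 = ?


S = -1 + 1/4 - 1/9 + 1/16 - 1/25 + 1/36 - 1/49 + 1/64 ± ...
= -0.8226
(Full series converges to -π²/12 ≈ -0.8225)

S_75 = -0.8226


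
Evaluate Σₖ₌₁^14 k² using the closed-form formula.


n = 14
n(n+1)(2n+1)/6 = 14×15×29/6
= 6090/6 = 1015

Σk² = 1015


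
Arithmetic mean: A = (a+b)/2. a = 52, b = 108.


AM = (52 + 108)/2 = 160/2 = 80

AM = 80


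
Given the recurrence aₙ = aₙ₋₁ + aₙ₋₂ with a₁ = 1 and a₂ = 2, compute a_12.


Computing iteratively: 1, 2, 3, 5, 8, 13, 21, 34, 55, 89, 144, 233
a_12 = 233

a_12 = 233


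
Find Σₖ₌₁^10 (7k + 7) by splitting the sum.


Σ(7k+7) = 7·Σk + 7·n
= 7·55 + 7·10
= 385 + 70 = 455

Σ = 455


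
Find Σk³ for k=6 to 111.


Σₖ₌6^111 k³ = [111·112/2]² − [5·6/2]²
= 38638656 − 225 = 38638431

Σk³ = 38638431


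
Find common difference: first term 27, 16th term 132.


d = (aₙ - a₁)/(n-1)
= (132 - 27)/(16-1)
= 105/15 = 7

d = 7


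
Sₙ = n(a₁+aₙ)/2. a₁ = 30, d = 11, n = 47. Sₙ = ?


aₙ = 30 + (47-1)×11 = 536
Sₙ = n(a₁+aₙ)/2 = 47×(30+536)/2
= 47×566/2 = 13301

S_47 = 13301


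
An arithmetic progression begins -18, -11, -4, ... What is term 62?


aₙ = a₁ + (n-1)d
= -18 + (62-1)×7
= -18 + 427
= 409

a_62 = 409


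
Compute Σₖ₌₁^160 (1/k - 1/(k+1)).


Telescoping: adjacent terms cancel.
= 1/1 - 1/161
= 1 - 1/161 = 160/161

Sum = 160/161


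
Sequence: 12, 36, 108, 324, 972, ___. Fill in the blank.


Pattern: geometric (r=3)
Terms: 12, 36, 108, 324, 972
Next term = 2916

Next term = 2916


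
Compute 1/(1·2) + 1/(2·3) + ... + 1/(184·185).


1/(k(k+1)) = 1/k - 1/(k+1) (partial fractions)
Telescoping: Σ = 1 - 1/185 = 184/185

Sum = 184/185


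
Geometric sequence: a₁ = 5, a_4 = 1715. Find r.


r^(n-1) = aₙ/a₁
r^3 = 1715/5 = 343
r = 343^(1/3)
= 7

r = 7


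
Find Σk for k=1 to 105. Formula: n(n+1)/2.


n(n+1)/2 = 105×106/2 = 11130/2 = 5565

Σk = 5565


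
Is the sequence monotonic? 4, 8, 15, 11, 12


Differences: 4, 7, -4, 1
Difference at position 1 is +4 (> 0) but position 3 is -4 (< 0) — sequence both rises and falls
→ NOT monotonic

Not monotonic


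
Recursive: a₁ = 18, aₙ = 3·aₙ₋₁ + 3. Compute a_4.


Computing step by step:
a_1 = 18
a_2 = 57
a_3 = 174
a_4 = 525


a_4 = 525


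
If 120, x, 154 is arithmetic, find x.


AM = (120 + 154)/2 = 274/2 = 137

AM = 137


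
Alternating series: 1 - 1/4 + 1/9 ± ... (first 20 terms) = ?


S = 1 - 1/4 + 1/9 - 1/16 + 1/25 - 1/36 + 1/49 - 1/64 ± ...
= 0.8213
(Full series converges to +π²/12 ≈ +0.8225)

S_20 = 0.8213


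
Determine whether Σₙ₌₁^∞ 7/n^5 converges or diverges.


p-series test: Σ c/n^p converges if p > 1, diverges if p ≤ 1 (constant c > 0 doesn't affect convergence).
p = 5
5 > 1 → CONVERGES

Converges (p = 5 > 1)


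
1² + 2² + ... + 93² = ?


n = 93
n(n+1)(2n+1)/6 = 93×94×187/6
= 1634754/6 = 272459

Σk² = 272459


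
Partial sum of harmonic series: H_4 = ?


H_4 = 1/1 + 1/2 + 1/3 + 1/4
= 25/12
≈ 2.0833

H_4 = 25/12 ≈ 2.0833


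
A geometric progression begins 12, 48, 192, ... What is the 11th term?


aₙ = a₁·r^(n-1)
= 12×4^10
= 12×1048576
= 12582912

a_11 = 12582912


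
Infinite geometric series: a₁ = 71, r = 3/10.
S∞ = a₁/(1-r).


S∞ = a₁/(1-r) = 71/(1 - 3/10)
= 71/(7/10)
= 710/7

S∞ = 710/7


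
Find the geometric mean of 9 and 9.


GM = √(9×9) = √81 = 9

GM = 9


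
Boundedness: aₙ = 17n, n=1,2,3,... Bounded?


aₙ = 17n → as n→∞, aₙ→∞
No finite upper bound exists
The sequence is UNBOUNDED

Unbounded (aₙ → ∞ as n → ∞)


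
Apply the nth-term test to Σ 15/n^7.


lim(n→∞) 15/n^7 = 0
lim aₙ = 0 → nth-term test is INCONCLUSIVE
(Need other tests; this is actually a convergent p-series with p=7 > 1)

Inconclusive (lim aₙ = 0; need another test)


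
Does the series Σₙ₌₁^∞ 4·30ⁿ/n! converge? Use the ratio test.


aₙ = 4·30^n/n!
a_{n+1}/aₙ = 30^(n+1)/(n+1)! × n!/30^n  (constant 4 cancels)
= 30/(n+1)
L = lim(n→∞) 30/(n+1) = 0
L < 1 → series CONVERGES

Converges (ratio test: L = 0 < 1)


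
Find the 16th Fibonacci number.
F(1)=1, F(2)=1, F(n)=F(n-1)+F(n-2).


Fibonacci sequence: 1, 1, 2, 3, 5, 8, 13, 21, 34, 55, 89, ...
F(16) = 987

F(16) = 987


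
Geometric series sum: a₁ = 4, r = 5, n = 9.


Sₙ = 4×(5^9 - 1)/(5 - 1)
= 4×(1953125 - 1)/4
= 4×1953124/4
= 1953124

S_9 = 1953124


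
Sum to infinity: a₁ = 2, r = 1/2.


S∞ = a₁/(1-r) = 2/(1 - 1/2)
= 2/(1/2)
= 4

S∞ = 4


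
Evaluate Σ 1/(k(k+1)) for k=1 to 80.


1/(k(k+1)) = 1/k - 1/(k+1) (partial fractions)
Telescoping: Σ = 1 - 1/81 = 80/81

Sum = 80/81


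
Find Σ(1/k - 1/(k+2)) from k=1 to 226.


Telescoping with gap 2: two head and two tail terms survive.
= (1 + 1/2) - (1/227 + 1/228)
= 3/2 - 1/227 - 1/228 = 77179/51756

Sum = 77179/51756


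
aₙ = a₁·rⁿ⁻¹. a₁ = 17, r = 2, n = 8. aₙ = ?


aₙ = a₁·r^(n-1)
= 17×2^7
= 17×128
= 2176

a_8 = 2176


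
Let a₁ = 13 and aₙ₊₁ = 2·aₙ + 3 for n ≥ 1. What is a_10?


Computing step by step:
a_1 = 13
a_2 = 29
a_3 = 61
a_4 = 125
a_5 = 253
a_6 = 509
a_7 = 1021
a_8 = 2045
a_9 = 4093
a_10 = 8189


a_10 = 8189


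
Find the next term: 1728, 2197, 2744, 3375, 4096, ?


Pattern: perfect cubes: n³
Terms: 1728, 2197, 2744, 3375, 4096
Next term = 4913

Next term = 4913


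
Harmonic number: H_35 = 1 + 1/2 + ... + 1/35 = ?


H_35 = 1/1 + 1/2 + 1/3 + ... + 1/35
= 54437269998109/13127595717600
≈ 4.1468

H_35 = 54437269998109/13127595717600 ≈ 4.1468


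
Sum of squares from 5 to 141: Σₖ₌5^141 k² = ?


Σₖ₌5^141 k² = Σₖ₌₁^141 k² − Σₖ₌₁^4 k²
= 141·142·283/6 − 4·5·9/6
= 944371 − 30 = 944341

Σk² = 944341


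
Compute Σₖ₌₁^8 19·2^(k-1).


Sₙ = 19×(2^8 - 1)/(2 - 1)
= 19×(256 - 1)/1
= 19×255/1
= 4845

S_8 = 4845


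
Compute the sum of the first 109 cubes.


n(n+1)/2 = 109×110/2 = 5995
Σk³ = 5995² = 35940025

Σk³ = 35940025


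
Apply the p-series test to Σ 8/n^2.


p-series test: Σ c/n^p converges if p > 1, diverges if p ≤ 1 (constant c > 0 doesn't affect convergence).
p = 2
2 > 1 → CONVERGES

Converges (p = 2 > 1)


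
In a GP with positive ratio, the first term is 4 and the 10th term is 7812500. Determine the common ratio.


r^(n-1) = aₙ/a₁
r^9 = 7812500/4 = 1953125
r = 1953125^(1/9)
= 5

r = 5


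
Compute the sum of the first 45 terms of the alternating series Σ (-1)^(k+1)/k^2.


S = 1 - 1/4 + 1/9 - 1/16 + 1/25 - 1/36 + 1/49 - 1/64 ± ...
= 0.8227
(Full series converges to +π²/12 ≈ +0.8225)

S_45 = 0.8227


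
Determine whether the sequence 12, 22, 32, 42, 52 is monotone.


Differences: 10, 10, 10, 10
All differences > 0 → strictly INCREASING

Monotonically increasing


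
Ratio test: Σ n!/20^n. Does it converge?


aₙ = n!/20^n
a_{n+1}/aₙ = (n+1)!/20^(n+1) × 20^n/n!
= (n+1)/20
L = lim(n→∞) (n+1)/20 = ∞
L > 1 → series DIVERGES

Diverges (ratio test: L = ∞ > 1)


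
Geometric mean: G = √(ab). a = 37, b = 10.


GM = √(37×10) = √370 = 19.2354

GM = 19.2354


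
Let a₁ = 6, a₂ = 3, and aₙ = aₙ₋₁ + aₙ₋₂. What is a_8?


Computing iteratively: 6, 3, 9, 12, 21, 33, 54, 87
a_8 = 87

a_8 = 87


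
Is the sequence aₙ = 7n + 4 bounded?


aₙ = 7n + 4 → as n→∞, aₙ→∞
No finite upper bound exists
The sequence is UNBOUNDED

Unbounded (aₙ → ∞ as n → ∞)


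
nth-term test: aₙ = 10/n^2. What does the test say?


lim(n→∞) 10/n^2 = 0
lim aₙ = 0 → nth-term test is INCONCLUSIVE
(Need other tests; this is actually a convergent p-series with p=2 > 1)

Inconclusive (lim aₙ = 0; need another test)


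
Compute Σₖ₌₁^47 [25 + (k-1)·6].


aₙ = 25 + (47-1)×6 = 301
Sₙ = n(a₁+aₙ)/2 = 47×(25+301)/2
= 47×326/2 = 7661

S_47 = 7661


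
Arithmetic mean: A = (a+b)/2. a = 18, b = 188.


AM = (18 + 188)/2 = 206/2 = 103

AM = 103


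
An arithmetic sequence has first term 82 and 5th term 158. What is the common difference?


d = (aₙ - a₁)/(n-1)
= (158 - 82)/(5-1)
= 76/4 = 19

d = 19


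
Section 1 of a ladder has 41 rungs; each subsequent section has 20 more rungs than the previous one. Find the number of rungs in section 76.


aₙ = a₁ + (n-1)d
= 41 + (76-1)×20
= 41 + 1500
= 1541

a_76 = 1541


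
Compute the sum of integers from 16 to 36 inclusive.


Σₖ₌16^36 k = Σₖ₌₁^36 k − Σₖ₌₁^15 k
= 36·37/2 − 15·16/2
= 666 − 120 = 546

Σk = 546


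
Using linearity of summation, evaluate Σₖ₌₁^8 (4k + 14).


Σ(4k+14) = 4·Σk + 14·n
= 4·36 + 14·8
= 144 + 112 = 256

Σ = 256


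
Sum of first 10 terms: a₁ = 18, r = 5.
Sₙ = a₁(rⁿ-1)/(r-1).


Sₙ = 18×(5^10 - 1)/(5 - 1)
= 18×(9765625 - 1)/4
= 18×9765624/4
= 43945308

S_10 = 43945308


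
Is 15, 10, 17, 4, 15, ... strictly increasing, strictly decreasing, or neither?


Differences: -5, 7, -13, 11
Difference at position 2 is +7 (> 0) but position 1 is -5 (< 0) — sequence both rises and falls
→ NOT monotonic

Not monotonic


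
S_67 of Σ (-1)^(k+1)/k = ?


S = 1 - 1/2 + 1/3 - 1/4 + 1/5 - 1/6 + 1/7 - 1/8 ± ...
= 0.7006
(Full series converges to +ln(2) ≈ +0.6931)

S_67 = 0.7006


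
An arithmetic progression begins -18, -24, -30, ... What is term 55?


aₙ = a₁ + (n-1)d
= -18 + (55-1)×-6
= -18 - 324
= -342

a_55 = -342


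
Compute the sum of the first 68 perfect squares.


n = 68
n(n+1)(2n+1)/6 = 68×69×137/6
= 642804/6 = 107134

Σk² = 107134


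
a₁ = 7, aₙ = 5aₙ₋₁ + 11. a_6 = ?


Computing step by step:
a_1 = 7
a_2 = 46
a_3 = 241
a_4 = 1216
a_5 = 6091
a_6 = 30466


a_6 = 30466


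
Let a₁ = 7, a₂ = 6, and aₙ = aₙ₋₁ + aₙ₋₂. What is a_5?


Computing iteratively: 7, 6, 13, 19, 32
a_5 = 32

a_5 = 32


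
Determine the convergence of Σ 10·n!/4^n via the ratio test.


aₙ = 10·n!/4^n
a_{n+1}/aₙ = (n+1)!/4^(n+1) × 4^n/n!  (constant 10 cancels)
= (n+1)/4
L = lim(n→∞) (n+1)/4 = ∞
L > 1 → series DIVERGES

Diverges (ratio test: L = ∞ > 1)


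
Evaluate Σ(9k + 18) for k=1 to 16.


Σ(9k+18) = 9·Σk + 18·n
= 9·136 + 18·16
= 1224 + 288 = 1512

Σ = 1512


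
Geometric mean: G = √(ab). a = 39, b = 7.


GM = √(39×7) = √273 = 16.5227

GM = 16.5227


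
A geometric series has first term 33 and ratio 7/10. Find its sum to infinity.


S∞ = a₁/(1-r) = 33/(1 - 7/10)
= 33/(3/10)
= 110

S∞ = 110


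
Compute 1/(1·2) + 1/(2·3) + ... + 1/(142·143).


1/(k(k+1)) = 1/k - 1/(k+1) (partial fractions)
Telescoping: Σ = 1 - 1/143 = 142/143

Sum = 142/143


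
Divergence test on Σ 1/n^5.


lim(n→∞) 1/n^5 = 0
lim aₙ = 0 → nth-term test is INCONCLUSIVE
(Need other tests; this is actually a convergent p-series with p=5 > 1)

Inconclusive (lim aₙ = 0; need another test)


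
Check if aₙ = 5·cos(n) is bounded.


For all n, -1 ≤ cos(n) ≤ 1, so -5 ≤ 5·cos(n) ≤ 5
Lower bound: -5, Upper bound: 5
The sequence IS bounded

Bounded (-5 ≤ aₙ ≤ 5)


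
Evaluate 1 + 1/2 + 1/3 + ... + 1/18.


H_18 = 1/1 + 1/2 + 1/3 + ... + 1/18
= 14274301/4084080
≈ 3.4951

H_18 = 14274301/4084080 ≈ 3.4951


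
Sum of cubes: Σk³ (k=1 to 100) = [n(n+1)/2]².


n(n+1)/2 = 100×101/2 = 5050
Σk³ = 5050² = 25502500

Σk³ = 25502500


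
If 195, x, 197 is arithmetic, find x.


AM = (195 + 197)/2 = 392/2 = 196

AM = 196


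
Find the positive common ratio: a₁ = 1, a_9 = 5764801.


r^(n-1) = aₙ/a₁
r^8 = 5764801/1 = 5764801
r = 5764801^(1/8)
= ±7; taking r > 0 gives r = 7

r = 7


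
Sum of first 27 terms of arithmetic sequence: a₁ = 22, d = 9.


aₙ = 22 + (27-1)×9 = 256
Sₙ = n(a₁+aₙ)/2 = 27×(22+256)/2
= 27×278/2 = 3753

S_27 = 3753


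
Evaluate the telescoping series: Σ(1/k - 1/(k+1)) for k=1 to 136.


Telescoping: adjacent terms cancel.
= 1/1 - 1/137
= 1 - 1/137 = 136/137

Sum = 136/137


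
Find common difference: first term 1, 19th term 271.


d = (aₙ - a₁)/(n-1)
= (271 - 1)/(19-1)
= 270/18 = 15

d = 15


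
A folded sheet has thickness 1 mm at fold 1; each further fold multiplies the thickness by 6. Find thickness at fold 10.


aₙ = a₁·r^(n-1)
= 1×6^9
= 1×10077696
= 10077696

a_10 = 10077696


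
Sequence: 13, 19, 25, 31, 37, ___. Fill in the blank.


Pattern: arithmetic (d=6)
Terms: 13, 19, 25, 31, 37
Next term = 43

Next term = 43


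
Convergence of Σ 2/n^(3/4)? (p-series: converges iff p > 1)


p-series test: Σ c/n^p converges if p > 1, diverges if p ≤ 1 (constant c > 0 doesn't affect convergence).
p = 3/4
3/4 ≤ 1 → DIVERGES

Diverges (p = 3/4 ≤ 1)


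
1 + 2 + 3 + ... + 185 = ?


n(n+1)/2 = 185×186/2 = 34410/2 = 17205

Σk = 17205


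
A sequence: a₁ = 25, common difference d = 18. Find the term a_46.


aₙ = a₁ + (n-1)d
= 25 + (46-1)×18
= 25 + 810
= 835

a_46 = 835


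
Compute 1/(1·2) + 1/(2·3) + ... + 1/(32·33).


1/(k(k+1)) = 1/k - 1/(k+1) (partial fractions)
Telescoping: Σ = 1 - 1/33 = 32/33

Sum = 32/33


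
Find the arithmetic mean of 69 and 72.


AM = (69 + 72)/2 = 141/2 = 70.5

AM = 70.5


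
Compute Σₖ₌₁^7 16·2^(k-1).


Sₙ = 16×(2^7 - 1)/(2 - 1)
= 16×(128 - 1)/1
= 16×127/1
= 2032

S_7 = 2032


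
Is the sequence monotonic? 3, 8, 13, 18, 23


Differences: 5, 5, 5, 5
All differences > 0 → strictly INCREASING

Monotonically increasing


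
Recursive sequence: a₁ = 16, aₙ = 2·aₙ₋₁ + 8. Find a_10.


Computing step by step:
a_1 = 16
a_2 = 40
a_3 = 88
a_4 = 184
a_5 = 376
a_6 = 760
a_7 = 1528
a_8 = 3064
a_9 = 6136
a_10 = 12280


a_10 = 12280


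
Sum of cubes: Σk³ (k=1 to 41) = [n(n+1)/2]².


n(n+1)/2 = 41×42/2 = 861
Σk³ = 861² = 741321

Σk³ = 741321


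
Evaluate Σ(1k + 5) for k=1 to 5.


Σ(1k+5) = 1·Σk + 5·n
= 1·15 + 5·5
= 15 + 25 = 40

Σ = 40


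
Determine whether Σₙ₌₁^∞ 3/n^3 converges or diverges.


p-series test: Σ c/n^p converges if p > 1, diverges if p ≤ 1 (constant c > 0 doesn't affect convergence).
p = 3
3 > 1 → CONVERGES

Converges (p = 3 > 1)


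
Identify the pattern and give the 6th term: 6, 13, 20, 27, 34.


Pattern: arithmetic (d=7)
Terms: 6, 13, 20, 27, 34
Next term = 41

Next term = 41


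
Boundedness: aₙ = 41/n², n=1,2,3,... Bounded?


a₁ = 41, a₂ = 41/4, a₃ = 41/9, ...
0 < aₙ ≤ 41 for all n ≥ 1
The sequence IS bounded

Bounded (0 < aₙ ≤ 41)


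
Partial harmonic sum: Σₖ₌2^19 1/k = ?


Σₖ₌2^19 1/k = 1/2 + 1/3 + 1/4 + ... + 1/19
= 197698279/77597520
≈ 2.5477

Sum = 197698279/77597520 ≈ 2.5477


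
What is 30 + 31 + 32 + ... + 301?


Σₖ₌30^301 k = Σₖ₌₁^301 k − Σₖ₌₁^29 k
= 301·302/2 − 29·30/2
= 45451 − 435 = 45016

Σk = 45016


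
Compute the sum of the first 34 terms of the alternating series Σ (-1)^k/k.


S = -1 + 1/2 - 1/3 + 1/4 - 1/5 + 1/6 - 1/7 + 1/8 ± ...
= -0.6787
(Full series converges to -ln(2) ≈ -0.6931)

S_34 = -0.6787


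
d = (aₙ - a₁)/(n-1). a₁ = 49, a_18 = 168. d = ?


d = (aₙ - a₁)/(n-1)
= (168 - 49)/(18-1)
= 119/17 = 7

d = 7


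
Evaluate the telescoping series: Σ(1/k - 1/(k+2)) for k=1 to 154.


Telescoping with gap 2: two head and two tail terms survive.
= (1 + 1/2) - (1/155 + 1/156)
= 3/2 - 1/155 - 1/156 = 35959/24180

Sum = 35959/24180


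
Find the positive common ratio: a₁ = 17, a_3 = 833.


r^(n-1) = aₙ/a₁
r^2 = 833/17 = 49
r = 49^(1/2)
= ±7; taking r > 0 gives r = 7

r = 7


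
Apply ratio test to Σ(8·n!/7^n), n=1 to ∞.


aₙ = 8·n!/7^n
a_{n+1}/aₙ = (n+1)!/7^(n+1) × 7^n/n!  (constant 8 cancels)
= (n+1)/7
L = lim(n→∞) (n+1)/7 = ∞
L > 1 → series DIVERGES

Diverges (ratio test: L = ∞ > 1)


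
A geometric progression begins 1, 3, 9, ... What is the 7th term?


aₙ = a₁·r^(n-1)
= 1×3^6
= 1×729
= 729

a_7 = 729


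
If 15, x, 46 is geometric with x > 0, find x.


GM = √(15×46) = √690 = 26.2679

GM = 26.2679


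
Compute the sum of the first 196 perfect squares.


n = 196
n(n+1)(2n+1)/6 = 196×197×393/6
= 15174516/6 = 2529086

Σk² = 2529086


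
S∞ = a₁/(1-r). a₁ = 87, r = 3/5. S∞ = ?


S∞ = a₁/(1-r) = 87/(1 - 3/5)
= 87/(2/5)
= 435/2

S∞ = 435/2


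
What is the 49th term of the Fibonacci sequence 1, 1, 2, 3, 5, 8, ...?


Fibonacci sequence: 1, 1, 2, 3, 5, 8, 13, 21, 34, 55, 89, ...
F(49) = 7778742049

F(49) = 7778742049


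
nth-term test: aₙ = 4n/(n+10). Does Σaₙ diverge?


lim(n→∞) 4n/(n+10) = 4/1 = 4  (divide numerator and denominator by n)
lim aₙ = 4 ≠ 0 → series DIVERGES

Diverges (lim aₙ = 4 ≠ 0)


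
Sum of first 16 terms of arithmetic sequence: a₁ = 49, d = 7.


aₙ = 49 + (16-1)×7 = 154
Sₙ = n(a₁+aₙ)/2 = 16×(49+154)/2
= 16×203/2 = 1624

S_16 = 1624


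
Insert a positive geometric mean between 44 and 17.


GM = √(44×17) = √748 = 27.3496

GM = 27.3496


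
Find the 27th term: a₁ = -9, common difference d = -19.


aₙ = a₁ + (n-1)d
= -9 + (27-1)×-19
= -9 - 494
= -503

a_27 = -503


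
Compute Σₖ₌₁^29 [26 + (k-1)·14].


aₙ = 26 + (29-1)×14 = 418
Sₙ = n(a₁+aₙ)/2 = 29×(26+418)/2
= 29×444/2 = 6438

S_29 = 6438


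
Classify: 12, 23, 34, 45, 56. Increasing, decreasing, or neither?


Differences: 11, 11, 11, 11
All differences > 0 → strictly INCREASING

Monotonically increasing


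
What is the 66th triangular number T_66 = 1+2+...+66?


n(n+1)/2 = 66×67/2 = 4422/2 = 2211

Σk = 2211


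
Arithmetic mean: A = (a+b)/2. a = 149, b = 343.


AM = (149 + 343)/2 = 492/2 = 246

AM = 246


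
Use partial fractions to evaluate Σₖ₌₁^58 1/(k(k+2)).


1/(k(k+2)) = (1/2)·(1/k - 1/(k+2)) (partial fractions)
Telescoping: Σ = (1/2)·(1 + 1/2 - 1/59 - 1/60) = 5191/7080

Sum = 5191/7080


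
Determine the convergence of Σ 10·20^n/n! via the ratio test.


aₙ = 10·20^n/n!
a_{n+1}/aₙ = 20^(n+1)/(n+1)! × n!/20^n  (constant 10 cancels)
= 20/(n+1)
L = lim(n→∞) 20/(n+1) = 0
L < 1 → series CONVERGES

Converges (ratio test: L = 0 < 1)


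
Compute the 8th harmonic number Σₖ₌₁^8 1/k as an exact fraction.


H_8 = 1/1 + 1/2 + 1/3 + 1/4 + 1/5 + 1/6 + 1/7 + 1/8
= 761/280
≈ 2.7179

H_8 = 761/280 ≈ 2.7179


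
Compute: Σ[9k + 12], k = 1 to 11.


Σ(9k+12) = 9·Σk + 12·n
= 9·66 + 12·11
= 594 + 132 = 726

Σ = 726


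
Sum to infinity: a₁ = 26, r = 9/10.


S∞ = a₁/(1-r) = 26/(1 - 9/10)
= 26/(1/10)
= 260

S∞ = 260


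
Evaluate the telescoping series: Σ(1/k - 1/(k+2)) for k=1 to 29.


Telescoping with gap 2: two head and two tail terms survive.
= (1 + 1/2) - (1/30 + 1/31)
= 3/2 - 1/30 - 1/31 = 667/465

Sum = 667/465


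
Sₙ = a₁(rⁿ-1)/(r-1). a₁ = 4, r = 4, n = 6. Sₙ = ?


Sₙ = 4×(4^6 - 1)/(4 - 1)
= 4×(4096 - 1)/3
= 4×4095/3
= 5460

S_6 = 5460


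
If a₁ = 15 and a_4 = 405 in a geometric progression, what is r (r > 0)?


r^(n-1) = aₙ/a₁
r^3 = 405/15 = 27
r = 27^(1/3)
= 3

r = 3


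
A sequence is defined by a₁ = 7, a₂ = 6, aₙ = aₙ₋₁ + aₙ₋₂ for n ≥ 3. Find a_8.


Computing iteratively: 7, 6, 13, 19, 32, 51, 83, 134
a_8 = 134

a_8 = 134


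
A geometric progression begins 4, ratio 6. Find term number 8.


aₙ = a₁·r^(n-1)
= 4×6^7
= 4×279936
= 1119744

a_8 = 1119744


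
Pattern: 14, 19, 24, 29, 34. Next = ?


Pattern: arithmetic (d=5)
Terms: 14, 19, 24, 29, 34
Next term = 39

Next term = 39


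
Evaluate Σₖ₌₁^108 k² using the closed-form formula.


n = 108
n(n+1)(2n+1)/6 = 108×109×217/6
= 2554524/6 = 425754

Σk² = 425754


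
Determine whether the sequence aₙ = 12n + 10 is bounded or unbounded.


aₙ = 12n + 10 → as n→∞, aₙ→∞
No finite upper bound exists
The sequence is UNBOUNDED

Unbounded (aₙ → ∞ as n → ∞)


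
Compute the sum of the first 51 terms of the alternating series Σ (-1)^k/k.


S = -1 + 1/2 - 1/3 + 1/4 - 1/5 + 1/6 - 1/7 + 1/8 ± ...
= -0.7029
(Full series converges to -ln(2) ≈ -0.6931)

S_51 = -0.7029


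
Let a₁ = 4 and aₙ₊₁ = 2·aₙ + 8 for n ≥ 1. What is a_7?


Computing step by step:
a_1 = 4
a_2 = 16
a_3 = 40
a_4 = 88
a_5 = 184
a_6 = 376
a_7 = 760


a_7 = 760


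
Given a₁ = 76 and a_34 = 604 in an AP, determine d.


d = (aₙ - a₁)/(n-1)
= (604 - 76)/(34-1)
= 528/33 = 16

d = 16


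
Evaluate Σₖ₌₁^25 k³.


n(n+1)/2 = 25×26/2 = 325
Σk³ = 325² = 105625

Σk³ = 105625


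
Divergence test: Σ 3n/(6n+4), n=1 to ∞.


lim(n→∞) 3n/(6n+4) = 3/6 = 1/2  (divide numerator and denominator by n)
lim aₙ = 1/2 ≠ 0 → series DIVERGES

Diverges (lim aₙ = 1/2 ≠ 0)


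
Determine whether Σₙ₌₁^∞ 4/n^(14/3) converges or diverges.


p-series test: Σ c/n^p converges if p > 1, diverges if p ≤ 1 (constant c > 0 doesn't affect convergence).
p = 14/3
14/3 > 1 → CONVERGES

Converges (p = 14/3 > 1)


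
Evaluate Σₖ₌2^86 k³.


Σₖ₌2^86 k³ = [86·87/2]² − [1·2/2]²
= 13995081 − 1 = 13995080

Σk³ = 13995080


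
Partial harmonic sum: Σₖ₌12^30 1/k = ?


Σₖ₌12^30 1/k = 1/12 + 1/13 + 1/14 + ... + 1/30
= 2271118025257/2329089562800
≈ 0.9751

Sum = 2271118025257/2329089562800 ≈ 0.9751


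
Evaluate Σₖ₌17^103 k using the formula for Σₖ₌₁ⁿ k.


Σₖ₌17^103 k = Σₖ₌₁^103 k − Σₖ₌₁^16 k
= 103·104/2 − 16·17/2
= 5356 − 136 = 5220

Σk = 5220


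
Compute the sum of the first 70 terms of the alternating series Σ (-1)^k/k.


S = -1 + 1/2 - 1/3 + 1/4 - 1/5 + 1/6 - 1/7 + 1/8 ± ...
= -0.6861
(Full series converges to -ln(2) ≈ -0.6931)

S_70 = -0.6861


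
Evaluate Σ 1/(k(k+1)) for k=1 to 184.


1/(k(k+1)) = 1/k - 1/(k+1) (partial fractions)
Telescoping: Σ = 1 - 1/185 = 184/185

Sum = 184/185


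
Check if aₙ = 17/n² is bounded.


a₁ = 17, a₂ = 17/4, a₃ = 17/9, ...
0 < aₙ ≤ 17 for all n ≥ 1
The sequence IS bounded

Bounded (0 < aₙ ≤ 17)


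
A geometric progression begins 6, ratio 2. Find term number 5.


aₙ = a₁·r^(n-1)
= 6×2^4
= 6×16
= 96

a_5 = 96


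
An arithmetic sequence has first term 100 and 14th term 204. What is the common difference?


d = (aₙ - a₁)/(n-1)
= (204 - 100)/(14-1)
= 104/13 = 8

d = 8


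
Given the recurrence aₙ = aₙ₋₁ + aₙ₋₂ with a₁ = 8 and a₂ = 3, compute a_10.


Computing iteratively: 8, 3, 11, 14, 25, 39, 64, 103, 167, 270
a_10 = 270

a_10 = 270


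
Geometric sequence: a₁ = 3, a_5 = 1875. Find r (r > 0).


r^(n-1) = aₙ/a₁
r^4 = 1875/3 = 625
r = 625^(1/4)
= ±5; taking r > 0 gives r = 5

r = 5


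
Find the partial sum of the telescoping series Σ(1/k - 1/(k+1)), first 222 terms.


Telescoping: adjacent terms cancel.
= 1/1 - 1/223
= 1 - 1/223 = 222/223

Sum = 222/223


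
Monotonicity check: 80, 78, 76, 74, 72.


Differences: -2, -2, -2, -2
All differences < 0 → strictly DECREASING

Monotonically decreasing


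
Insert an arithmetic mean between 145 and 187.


AM = (145 + 187)/2 = 332/2 = 166

AM = 166


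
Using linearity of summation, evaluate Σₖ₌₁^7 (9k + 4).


Σ(9k+4) = 9·Σk + 4·n
= 9·28 + 4·7
= 252 + 28 = 280

Σ = 280


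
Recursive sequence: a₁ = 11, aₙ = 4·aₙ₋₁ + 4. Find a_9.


Computing step by step:
a_1 = 11
a_2 = 48
a_3 = 196
a_4 = 788
a_5 = 3156
a_6 = 12628
a_7 = 50516
a_8 = 202068
a_9 = 808276


a_9 = 808276


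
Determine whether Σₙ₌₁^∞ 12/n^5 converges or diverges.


p-series test: Σ c/n^p converges if p > 1, diverges if p ≤ 1 (constant c > 0 doesn't affect convergence).
p = 5
5 > 1 → CONVERGES

Converges (p = 5 > 1)


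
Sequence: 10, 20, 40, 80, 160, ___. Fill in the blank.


Pattern: geometric (r=2)
Terms: 10, 20, 40, 80, 160
Next term = 320

Next term = 320


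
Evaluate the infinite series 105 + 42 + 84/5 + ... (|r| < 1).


S∞ = a₁/(1-r) = 105/(1 - 2/5)
= 105/(3/5)
= 175

S∞ = 175


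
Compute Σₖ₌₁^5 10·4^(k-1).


Sₙ = 10×(4^5 - 1)/(4 - 1)
= 10×(1024 - 1)/3
= 10×1023/3
= 3410

S_5 = 3410


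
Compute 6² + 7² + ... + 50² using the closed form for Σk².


Σₖ₌6^50 k² = Σₖ₌₁^50 k² − Σₖ₌₁^5 k²
= 50·51·101/6 − 5·6·11/6
= 42925 − 55 = 42870

Σk² = 42870


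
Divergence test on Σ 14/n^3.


lim(n→∞) 14/n^3 = 0
lim aₙ = 0 → nth-term test is INCONCLUSIVE
(Need other tests; this is actually a convergent p-series with p=3 > 1)

Inconclusive (lim aₙ = 0; need another test)


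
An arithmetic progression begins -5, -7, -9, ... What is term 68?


aₙ = a₁ + (n-1)d
= -5 + (68-1)×-2
= -5 - 134
= -139

a_68 = -139


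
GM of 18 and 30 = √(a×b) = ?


GM = √(18×30) = √540 = 23.2379

GM = 23.2379


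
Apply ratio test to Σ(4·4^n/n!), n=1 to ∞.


aₙ = 4·4^n/n!
a_{n+1}/aₙ = 4^(n+1)/(n+1)! × n!/4^n  (constant 4 cancels)
= 4/(n+1)
L = lim(n→∞) 4/(n+1) = 0
L < 1 → series CONVERGES

Converges (ratio test: L = 0 < 1)


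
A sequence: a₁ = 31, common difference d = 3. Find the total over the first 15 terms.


aₙ = 31 + (15-1)×3 = 73
Sₙ = n(a₁+aₙ)/2 = 15×(31+73)/2
= 15×104/2 = 780

S_15 = 780


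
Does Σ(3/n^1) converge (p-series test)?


p-series test: Σ c/n^p converges if p > 1, diverges if p ≤ 1 (constant c > 0 doesn't affect convergence).
p = 1
1 ≤ 1 → DIVERGES

Diverges (p = 1 ≤ 1)


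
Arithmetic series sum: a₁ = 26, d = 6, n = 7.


aₙ = 26 + (7-1)×6 = 62
Sₙ = n(a₁+aₙ)/2 = 7×(26+62)/2
= 7×88/2 = 308

S_7 = 308


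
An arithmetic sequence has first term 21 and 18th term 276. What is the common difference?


d = (aₙ - a₁)/(n-1)
= (276 - 21)/(18-1)
= 255/17 = 15

d = 15


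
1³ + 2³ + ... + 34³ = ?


n(n+1)/2 = 34×35/2 = 595
Σk³ = 595² = 354025

Σk³ = 354025


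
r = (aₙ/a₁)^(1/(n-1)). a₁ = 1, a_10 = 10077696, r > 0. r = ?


r^(n-1) = aₙ/a₁
r^9 = 10077696/1 = 10077696
r = 10077696^(1/9)
= 6

r = 6


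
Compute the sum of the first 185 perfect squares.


n = 185
n(n+1)(2n+1)/6 = 185×186×371/6
= 12766110/6 = 2127685

Σk² = 2127685


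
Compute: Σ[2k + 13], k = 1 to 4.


Σ(2k+13) = 2·Σk + 13·n
= 2·10 + 13·4
= 20 + 52 = 72

Σ = 72


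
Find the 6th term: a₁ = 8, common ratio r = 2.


aₙ = a₁·r^(n-1)
= 8×2^5
= 8×32
= 256

a_6 = 256


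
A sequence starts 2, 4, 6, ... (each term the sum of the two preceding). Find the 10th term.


Computing iteratively: 2, 4, 6, 10, 16, 26, 42, 68, 110, 178
a_10 = 178

a_10 = 178


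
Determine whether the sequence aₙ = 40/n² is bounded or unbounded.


a₁ = 40, a₂ = 40/4, a₃ = 40/9, ...
0 < aₙ ≤ 40 for all n ≥ 1
The sequence IS bounded

Bounded (0 < aₙ ≤ 40)


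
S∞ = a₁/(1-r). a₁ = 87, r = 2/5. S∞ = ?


S∞ = a₁/(1-r) = 87/(1 - 2/5)
= 87/(3/5)
= 145

S∞ = 145


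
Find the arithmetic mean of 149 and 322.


AM = (149 + 322)/2 = 471/2 = 235.5

AM = 235.5


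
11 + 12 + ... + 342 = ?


Σₖ₌11^342 k = Σₖ₌₁^342 k − Σₖ₌₁^10 k
= 342·343/2 − 10·11/2
= 58653 − 55 = 58598

Σk = 58598


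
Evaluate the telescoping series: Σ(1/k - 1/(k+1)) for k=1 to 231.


Telescoping: adjacent terms cancel.
= 1/1 - 1/232
= 1 - 1/232 = 231/232

Sum = 231/232


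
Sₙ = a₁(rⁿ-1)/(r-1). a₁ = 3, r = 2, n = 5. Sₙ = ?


Sₙ = 3×(2^5 - 1)/(2 - 1)
= 3×(32 - 1)/1
= 3×31/1
= 93

S_5 = 93


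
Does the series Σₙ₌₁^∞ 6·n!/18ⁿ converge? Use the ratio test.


aₙ = 6·n!/18^n
a_{n+1}/aₙ = (n+1)!/18^(n+1) × 18^n/n!  (constant 6 cancels)
= (n+1)/18
L = lim(n→∞) (n+1)/18 = ∞
L > 1 → series DIVERGES

Diverges (ratio test: L = ∞ > 1)


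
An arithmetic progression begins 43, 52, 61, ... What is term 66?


aₙ = a₁ + (n-1)d
= 43 + (66-1)×9
= 43 + 585
= 628

a_66 = 628


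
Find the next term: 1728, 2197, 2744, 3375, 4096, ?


Pattern: perfect cubes: n³
Terms: 1728, 2197, 2744, 3375, 4096
Next term = 4913

Next term = 4913
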